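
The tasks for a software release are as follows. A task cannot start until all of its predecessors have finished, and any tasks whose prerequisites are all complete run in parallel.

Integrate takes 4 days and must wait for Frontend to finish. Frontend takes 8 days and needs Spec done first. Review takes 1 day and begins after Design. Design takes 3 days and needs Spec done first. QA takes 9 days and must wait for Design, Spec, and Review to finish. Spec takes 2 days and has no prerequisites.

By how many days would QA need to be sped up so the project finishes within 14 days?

Current finish: 15 days; target: 14.
QA is on every critical path, so each day cut from QA cuts the finish by one (this holds down to a finish of 14).
Need 15 − 14 = 1 day off QA → QA becomes 8 days, finish becomes 14.

1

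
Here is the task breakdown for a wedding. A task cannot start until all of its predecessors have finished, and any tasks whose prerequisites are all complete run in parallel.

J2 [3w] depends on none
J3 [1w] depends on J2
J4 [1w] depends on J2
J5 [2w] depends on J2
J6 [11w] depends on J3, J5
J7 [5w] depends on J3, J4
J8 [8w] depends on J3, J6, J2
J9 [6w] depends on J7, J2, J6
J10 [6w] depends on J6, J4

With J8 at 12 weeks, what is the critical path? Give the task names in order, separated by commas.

J2, J5, J6, J8

Baseline: J2→J5→J6→J8 = 3+2+11+8 = 24 → 24 weeks.
J8 is on the critical path; changing it to 12 makes that path 28 weeks.
The critical path is still J2→J5→J6→J8; finish is now 28 weeks.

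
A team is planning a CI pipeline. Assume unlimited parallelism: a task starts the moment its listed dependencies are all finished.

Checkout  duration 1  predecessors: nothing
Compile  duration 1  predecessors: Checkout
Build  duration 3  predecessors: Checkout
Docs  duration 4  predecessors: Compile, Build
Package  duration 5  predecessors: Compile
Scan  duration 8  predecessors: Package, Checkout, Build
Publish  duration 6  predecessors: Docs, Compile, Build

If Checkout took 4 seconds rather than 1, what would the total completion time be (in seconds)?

18

Critical path before the change: Checkout→Compile→Package→Scan = 1+1+5+8 = 15 giving 15 seconds.
Checkout lies on that path, so at 4 seconds the path becomes 18 seconds.
That remains the longest chain; total 18 seconds.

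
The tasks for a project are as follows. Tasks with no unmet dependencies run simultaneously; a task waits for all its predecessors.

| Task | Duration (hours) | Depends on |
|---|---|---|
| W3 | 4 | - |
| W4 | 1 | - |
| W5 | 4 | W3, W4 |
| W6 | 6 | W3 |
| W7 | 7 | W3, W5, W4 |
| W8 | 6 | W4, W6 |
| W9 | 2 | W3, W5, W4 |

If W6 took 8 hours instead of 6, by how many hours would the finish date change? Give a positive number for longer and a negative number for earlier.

Critical path before the change: W3→W6→W8 = 4+6+6 = 16 giving 16 hours.
W6 lies on that path, so at 8 hours the path becomes 18 hours.
No other chain overtakes it, so the finish is 18 hours.
Change in finish: 18 − 16 = +2 hours.

2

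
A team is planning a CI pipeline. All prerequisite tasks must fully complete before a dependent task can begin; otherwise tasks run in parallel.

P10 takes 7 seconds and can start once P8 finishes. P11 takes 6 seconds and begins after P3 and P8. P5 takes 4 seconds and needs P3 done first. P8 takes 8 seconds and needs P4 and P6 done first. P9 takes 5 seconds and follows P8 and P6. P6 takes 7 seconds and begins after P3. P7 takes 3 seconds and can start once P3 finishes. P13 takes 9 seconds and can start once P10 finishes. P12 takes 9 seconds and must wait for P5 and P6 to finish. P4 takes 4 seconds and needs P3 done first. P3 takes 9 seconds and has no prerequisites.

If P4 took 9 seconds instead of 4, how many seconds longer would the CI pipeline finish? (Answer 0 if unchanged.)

2

The binding path is P3→P6→P8→P10→P13 = 9+7+8+7+9 = 40; finish at 40 seconds.
The longest path through P4 is only 37 seconds, so P4 has float 3.
The binding chain switches to P3→P4→P8→P10→P13 = 9+9+8+7+9 = 42; finish 42 seconds.
Change in finish: 42 − 40 = +2 seconds.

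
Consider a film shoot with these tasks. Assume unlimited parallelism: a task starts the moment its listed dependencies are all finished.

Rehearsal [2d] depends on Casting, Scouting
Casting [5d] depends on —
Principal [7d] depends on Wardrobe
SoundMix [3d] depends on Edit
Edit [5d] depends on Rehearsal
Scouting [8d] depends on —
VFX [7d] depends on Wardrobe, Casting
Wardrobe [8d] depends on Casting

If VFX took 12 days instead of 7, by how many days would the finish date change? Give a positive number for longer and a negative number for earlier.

Baseline: Casting→Wardrobe→VFX = 5+8+7 = 20 → 20 days.
VFX lies on that path, so at 12 days the path becomes 25 days.
That remains the longest chain; total 25 days.
Change in finish: 25 − 20 = +5 days.

5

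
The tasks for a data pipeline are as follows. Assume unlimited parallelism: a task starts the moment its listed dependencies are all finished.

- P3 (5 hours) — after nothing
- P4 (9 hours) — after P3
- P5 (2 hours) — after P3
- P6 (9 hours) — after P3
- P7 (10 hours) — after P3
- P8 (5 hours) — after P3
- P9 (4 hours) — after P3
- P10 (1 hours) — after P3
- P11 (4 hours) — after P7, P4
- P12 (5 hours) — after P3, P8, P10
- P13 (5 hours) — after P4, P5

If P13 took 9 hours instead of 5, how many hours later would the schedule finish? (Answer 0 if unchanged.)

4

The binding path is P3→P4→P13 = 5+9+5 = 19; finish at 19 hours.
P13 lies on that path, so at 9 hours the path becomes 23 hours.
That remains the longest chain; total 23 hours.
Change in finish: 23 − 19 = +4 hours.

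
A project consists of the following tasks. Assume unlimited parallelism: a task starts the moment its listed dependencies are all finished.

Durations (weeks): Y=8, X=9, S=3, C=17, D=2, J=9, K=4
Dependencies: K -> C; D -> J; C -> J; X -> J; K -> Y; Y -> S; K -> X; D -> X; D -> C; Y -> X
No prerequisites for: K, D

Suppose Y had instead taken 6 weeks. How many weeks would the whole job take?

Actual critical path: K→Y→X→J = 4+8+9+9 = 30 ⇒ 30 weeks.
Since Y is critical, the -2 change carries straight to that chain (now 28 weeks).
Now K→C→J = 4+17+9 = 30 is longest, so the finish becomes 30 weeks.

30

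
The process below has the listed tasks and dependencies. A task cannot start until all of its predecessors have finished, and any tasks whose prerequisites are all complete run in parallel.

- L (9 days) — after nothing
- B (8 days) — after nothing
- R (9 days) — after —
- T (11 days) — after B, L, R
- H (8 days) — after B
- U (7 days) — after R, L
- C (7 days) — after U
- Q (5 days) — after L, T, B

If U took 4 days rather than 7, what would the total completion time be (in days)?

25

As given, the longest chain is L→T→Q = 9+11+5 = 25, so the finish is 25 days.
U is off the critical path — its longest chain is 23 days, giving 2 of slack.
No other chain overtakes it, so the finish is 25 days.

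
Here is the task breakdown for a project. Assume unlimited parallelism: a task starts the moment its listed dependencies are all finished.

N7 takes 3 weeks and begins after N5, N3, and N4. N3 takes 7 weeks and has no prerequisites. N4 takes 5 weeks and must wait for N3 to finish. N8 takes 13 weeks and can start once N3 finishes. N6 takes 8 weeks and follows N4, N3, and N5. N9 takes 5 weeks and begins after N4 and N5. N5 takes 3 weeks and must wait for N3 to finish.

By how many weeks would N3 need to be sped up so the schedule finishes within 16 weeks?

4

Current finish: 20 weeks; target: 16.
N3 is on every critical path, so each week cut from N3 cuts the finish by one (this holds down to a finish of 14).
Need 20 − 16 = 4 weeks off N3 → N3 becomes 3 weeks, finish becomes 16.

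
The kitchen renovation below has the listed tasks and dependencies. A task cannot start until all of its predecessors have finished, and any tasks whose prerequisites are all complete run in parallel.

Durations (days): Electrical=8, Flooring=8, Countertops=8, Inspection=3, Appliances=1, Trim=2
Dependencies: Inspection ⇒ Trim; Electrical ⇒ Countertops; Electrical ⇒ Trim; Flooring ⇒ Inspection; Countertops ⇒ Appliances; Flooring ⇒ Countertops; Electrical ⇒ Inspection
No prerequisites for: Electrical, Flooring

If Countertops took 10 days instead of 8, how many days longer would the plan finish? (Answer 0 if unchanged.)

2

Baseline: Electrical→Countertops→Appliances = 8+8+1 = 17 → 17 days.
Since Countertops is critical, the +2 change carries straight to that chain (now 19 days).
The critical path is still Electrical→Countertops→Appliances; finish is now 19 days.
Change in finish: 19 − 17 = +2 days.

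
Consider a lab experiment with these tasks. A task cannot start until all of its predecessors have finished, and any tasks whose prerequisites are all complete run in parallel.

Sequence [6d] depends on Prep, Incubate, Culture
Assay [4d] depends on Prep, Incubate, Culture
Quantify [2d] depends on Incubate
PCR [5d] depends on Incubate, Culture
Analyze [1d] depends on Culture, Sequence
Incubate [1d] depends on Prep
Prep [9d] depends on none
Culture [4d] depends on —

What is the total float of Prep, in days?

0

Critical path: Prep→Incubate→Sequence→Analyze = 9+1+6+1 = 17, so the finish is 17 days.
Prep finishes as early as 9 and must finish by 9.
Slack of Prep = 0 − 0 = 0 days.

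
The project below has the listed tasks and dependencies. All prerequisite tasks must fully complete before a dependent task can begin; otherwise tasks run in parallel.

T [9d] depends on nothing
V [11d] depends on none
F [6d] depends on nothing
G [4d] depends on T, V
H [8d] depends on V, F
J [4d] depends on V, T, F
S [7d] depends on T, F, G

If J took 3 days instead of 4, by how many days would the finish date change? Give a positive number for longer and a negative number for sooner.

0

Baseline: V→G→S = 11+4+7 = 22 → 22 days.
J has 7 days of float (longest path through it is 15).
The critical path is still V→G→S; finish is now 22 days.
Change in finish: 22 − 22 = +0 days.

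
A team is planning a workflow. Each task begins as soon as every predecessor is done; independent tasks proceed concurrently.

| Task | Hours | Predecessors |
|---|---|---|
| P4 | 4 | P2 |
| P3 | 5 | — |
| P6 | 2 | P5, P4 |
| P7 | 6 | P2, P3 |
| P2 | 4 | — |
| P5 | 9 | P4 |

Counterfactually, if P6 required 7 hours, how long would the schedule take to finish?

24

Actual critical path: P2→P4→P5→P6 = 4+4+9+2 = 19 ⇒ 19 hours.
P6 is on the critical path; changing it to 7 makes that path 24 hours.
That remains the longest chain; total 24 hours.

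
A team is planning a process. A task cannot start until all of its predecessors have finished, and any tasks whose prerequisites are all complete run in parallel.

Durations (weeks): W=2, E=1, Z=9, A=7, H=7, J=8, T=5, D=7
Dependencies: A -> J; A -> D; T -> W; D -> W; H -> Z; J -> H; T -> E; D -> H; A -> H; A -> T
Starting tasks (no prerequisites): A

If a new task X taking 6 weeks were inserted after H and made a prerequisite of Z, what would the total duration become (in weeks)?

Originally the process takes 31 weeks.
With X inserted, Z now waits for max(H, X).
New critical path: A→J→H→X→Z = 7+8+7+6+9 = 37 ⇒ 37 weeks.

37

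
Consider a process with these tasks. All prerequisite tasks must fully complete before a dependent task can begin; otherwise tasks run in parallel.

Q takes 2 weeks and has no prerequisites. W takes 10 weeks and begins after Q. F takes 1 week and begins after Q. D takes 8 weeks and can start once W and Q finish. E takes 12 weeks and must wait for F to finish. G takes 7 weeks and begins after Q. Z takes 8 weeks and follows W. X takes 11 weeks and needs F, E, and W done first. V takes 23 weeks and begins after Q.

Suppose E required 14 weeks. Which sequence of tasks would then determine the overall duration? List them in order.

The binding path is Q→F→E→X = 2+1+12+11 = 26; finish at 26 weeks.
E lies on that path, so at 14 weeks the path becomes 28 weeks.
The critical path is still Q→F→E→X; finish is now 28 weeks.

Q, F, E, X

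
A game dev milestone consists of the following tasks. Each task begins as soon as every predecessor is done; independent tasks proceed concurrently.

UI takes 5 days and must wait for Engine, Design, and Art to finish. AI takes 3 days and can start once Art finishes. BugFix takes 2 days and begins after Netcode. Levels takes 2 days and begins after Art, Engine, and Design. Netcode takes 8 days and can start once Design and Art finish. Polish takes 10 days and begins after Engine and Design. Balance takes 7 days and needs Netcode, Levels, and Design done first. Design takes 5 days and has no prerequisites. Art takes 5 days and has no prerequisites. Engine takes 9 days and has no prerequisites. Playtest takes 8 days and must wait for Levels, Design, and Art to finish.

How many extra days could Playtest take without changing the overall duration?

Critical path: Design→Netcode→Balance = 5+8+7 = 20, so the finish is 20 days.
Longest path through Playtest: 19 days (earliest finish 19, latest finish 20).
So Playtest can slip 20 − 19 = 1 day.

1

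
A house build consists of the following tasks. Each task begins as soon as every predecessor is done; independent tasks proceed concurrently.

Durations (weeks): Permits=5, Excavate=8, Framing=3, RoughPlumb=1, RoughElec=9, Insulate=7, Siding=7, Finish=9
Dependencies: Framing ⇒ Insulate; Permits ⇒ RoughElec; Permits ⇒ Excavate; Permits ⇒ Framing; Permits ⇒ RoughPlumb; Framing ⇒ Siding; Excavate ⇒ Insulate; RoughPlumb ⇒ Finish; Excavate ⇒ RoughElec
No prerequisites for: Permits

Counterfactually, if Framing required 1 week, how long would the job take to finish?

22

Actual critical path: Permits→Excavate→RoughElec = 5+8+9 = 22 ⇒ 22 weeks.
The longest path through Framing is only 15 weeks, so Framing has float 7.
The critical path is still Permits→Excavate→RoughElec; finish is now 22 weeks.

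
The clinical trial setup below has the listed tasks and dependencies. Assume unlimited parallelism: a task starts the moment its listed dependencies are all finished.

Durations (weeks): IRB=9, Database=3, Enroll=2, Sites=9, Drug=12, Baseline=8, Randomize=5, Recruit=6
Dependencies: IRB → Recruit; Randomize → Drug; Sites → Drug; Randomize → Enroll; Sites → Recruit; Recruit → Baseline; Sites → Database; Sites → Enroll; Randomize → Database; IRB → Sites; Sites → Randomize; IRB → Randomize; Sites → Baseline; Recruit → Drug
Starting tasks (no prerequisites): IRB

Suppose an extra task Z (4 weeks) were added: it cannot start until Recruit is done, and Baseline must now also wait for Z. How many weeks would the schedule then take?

Originally the schedule takes 36 weeks.
With Z inserted, Baseline now waits for max(Sites, Recruit, Z).
New critical path: IRB→Sites→Recruit→Z→Baseline = 9+9+6+4+8 = 36 ⇒ 36 weeks.

36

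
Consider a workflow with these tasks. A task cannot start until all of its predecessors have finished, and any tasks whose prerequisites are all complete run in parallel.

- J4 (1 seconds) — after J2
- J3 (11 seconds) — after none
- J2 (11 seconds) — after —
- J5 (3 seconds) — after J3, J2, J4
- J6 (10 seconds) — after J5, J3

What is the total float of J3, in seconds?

1

Critical path: J2→J4→J5→J6 = 11+1+3+10 = 25, so the finish is 25 seconds.
The longest chain containing J3 totals 24 seconds.
Slack of J3 = 1 − 0 = 1 second.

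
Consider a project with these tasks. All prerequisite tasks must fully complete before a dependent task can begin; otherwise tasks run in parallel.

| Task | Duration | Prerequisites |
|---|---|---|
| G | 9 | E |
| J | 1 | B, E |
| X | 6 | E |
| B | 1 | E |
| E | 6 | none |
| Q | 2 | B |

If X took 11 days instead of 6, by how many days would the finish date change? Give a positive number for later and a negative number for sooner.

2

Critical path before the change: E→G = 6+9 = 15 giving 15 days.
X is off the critical path — its longest chain is 12 days, giving 3 of slack.
Now E→X = 6+11 = 17 is longest, so the finish becomes 17 days.
Change in finish: 17 − 15 = +2 days.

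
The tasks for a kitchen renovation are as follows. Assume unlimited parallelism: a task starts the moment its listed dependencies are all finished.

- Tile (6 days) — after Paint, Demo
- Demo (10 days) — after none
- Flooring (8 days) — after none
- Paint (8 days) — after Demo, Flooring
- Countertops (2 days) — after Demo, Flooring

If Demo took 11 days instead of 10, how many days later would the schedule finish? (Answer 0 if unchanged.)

1

The binding path is Demo→Paint→Tile = 10+8+6 = 24; finish at 24 days.
Demo lies on that path, so at 11 days the path becomes 25 days.
No other chain overtakes it, so the finish is 25 days.
Change in finish: 25 − 24 = +1 days.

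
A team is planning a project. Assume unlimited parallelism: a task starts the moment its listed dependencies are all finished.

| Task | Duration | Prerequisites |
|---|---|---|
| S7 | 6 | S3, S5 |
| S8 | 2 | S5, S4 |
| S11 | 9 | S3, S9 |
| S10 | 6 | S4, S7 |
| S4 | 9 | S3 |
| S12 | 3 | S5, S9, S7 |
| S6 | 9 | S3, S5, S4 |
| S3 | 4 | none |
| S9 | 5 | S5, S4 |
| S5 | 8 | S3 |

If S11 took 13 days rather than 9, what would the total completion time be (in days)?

Actual critical path: S3→S4→S9→S11 = 4+9+5+9 = 27 ⇒ 27 days.
Since S11 is critical, the +4 change carries straight to that chain (now 31 days).
No other chain overtakes it, so the finish is 31 days.

31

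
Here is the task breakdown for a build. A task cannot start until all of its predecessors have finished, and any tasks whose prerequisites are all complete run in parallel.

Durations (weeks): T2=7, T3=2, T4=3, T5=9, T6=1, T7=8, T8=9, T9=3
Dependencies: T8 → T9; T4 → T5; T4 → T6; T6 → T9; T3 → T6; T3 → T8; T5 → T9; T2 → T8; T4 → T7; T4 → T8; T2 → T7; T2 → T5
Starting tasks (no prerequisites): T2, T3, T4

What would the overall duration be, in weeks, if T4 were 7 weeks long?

19

Critical path before the change: T2→T5→T9 = 7+9+3 = 19 giving 19 weeks.
The longest path through T4 is only 15 weeks, so T4 has float 4.
No other chain overtakes it, so the finish is 19 weeks.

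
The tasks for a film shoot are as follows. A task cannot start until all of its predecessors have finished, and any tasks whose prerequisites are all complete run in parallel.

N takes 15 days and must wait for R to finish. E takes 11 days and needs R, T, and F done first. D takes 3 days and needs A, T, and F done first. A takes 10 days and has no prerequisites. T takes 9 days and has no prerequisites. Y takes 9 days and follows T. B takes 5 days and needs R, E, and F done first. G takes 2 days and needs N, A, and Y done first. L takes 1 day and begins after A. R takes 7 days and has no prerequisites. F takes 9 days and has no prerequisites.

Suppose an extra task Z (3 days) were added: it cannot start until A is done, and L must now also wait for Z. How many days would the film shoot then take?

Originally the film shoot takes 25 days.
With Z inserted, L now waits for max(A, Z).
New critical path: F→E→B = 9+11+5 = 25 ⇒ 25 days.

25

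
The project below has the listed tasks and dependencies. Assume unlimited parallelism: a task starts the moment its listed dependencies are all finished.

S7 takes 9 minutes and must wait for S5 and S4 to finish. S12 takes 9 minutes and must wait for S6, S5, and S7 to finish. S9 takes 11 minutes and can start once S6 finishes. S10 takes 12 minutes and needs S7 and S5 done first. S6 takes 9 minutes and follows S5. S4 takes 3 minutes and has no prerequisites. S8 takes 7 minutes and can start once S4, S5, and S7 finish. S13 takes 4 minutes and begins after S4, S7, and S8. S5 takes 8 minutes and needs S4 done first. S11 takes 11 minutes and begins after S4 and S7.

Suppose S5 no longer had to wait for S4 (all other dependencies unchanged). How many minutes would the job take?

29

Before: longest chain S4→S5→S7→S10 = 3+8+9+12 = 32, finish 32.
Without S4→S5, S5's earliest start moves from 3 to 0.
The longest chain is now S5→S7→S10 = 8+9+12 = 29, so the job takes 29 minutes.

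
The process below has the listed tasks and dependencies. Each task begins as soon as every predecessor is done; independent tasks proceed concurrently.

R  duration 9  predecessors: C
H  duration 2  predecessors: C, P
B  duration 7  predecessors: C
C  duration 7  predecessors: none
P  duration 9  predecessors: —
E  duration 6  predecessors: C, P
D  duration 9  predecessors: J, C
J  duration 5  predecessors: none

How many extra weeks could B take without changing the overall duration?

C→D = 7+9 = 16 sets the makespan at 16 weeks.
Longest path through B: 14 weeks (earliest finish 14, latest finish 16).
Slack of B = 9 − 7 = 2 weeks.

2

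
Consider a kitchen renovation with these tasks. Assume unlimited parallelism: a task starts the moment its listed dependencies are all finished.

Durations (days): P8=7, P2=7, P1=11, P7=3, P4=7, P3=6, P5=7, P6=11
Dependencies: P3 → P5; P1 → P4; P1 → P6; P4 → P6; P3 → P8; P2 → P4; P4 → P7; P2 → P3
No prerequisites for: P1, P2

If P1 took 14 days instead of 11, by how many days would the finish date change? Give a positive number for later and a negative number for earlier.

3

The binding path is P1→P4→P6 = 11+7+11 = 29; finish at 29 days.
P1 is on the critical path; changing it to 14 makes that path 32 days.
No other chain overtakes it, so the finish is 32 days.
Change in finish: 32 − 29 = +3 days.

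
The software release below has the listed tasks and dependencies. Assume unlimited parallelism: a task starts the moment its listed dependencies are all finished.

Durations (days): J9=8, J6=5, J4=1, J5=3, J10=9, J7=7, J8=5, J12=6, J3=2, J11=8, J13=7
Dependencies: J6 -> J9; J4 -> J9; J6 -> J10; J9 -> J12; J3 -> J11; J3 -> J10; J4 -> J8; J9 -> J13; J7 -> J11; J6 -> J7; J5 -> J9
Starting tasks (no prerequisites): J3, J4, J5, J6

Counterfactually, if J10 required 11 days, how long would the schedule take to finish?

20

The binding path is J6→J7→J11 = 5+7+8 = 20; finish at 20 days.
J10 is off the critical path — its longest chain is 14 days, giving 6 of slack.
That remains the longest chain; total 20 days.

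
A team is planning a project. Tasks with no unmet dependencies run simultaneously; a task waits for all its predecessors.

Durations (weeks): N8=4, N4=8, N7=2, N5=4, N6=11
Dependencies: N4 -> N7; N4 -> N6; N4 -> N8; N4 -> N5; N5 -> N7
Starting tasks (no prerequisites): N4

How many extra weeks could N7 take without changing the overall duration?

5

Critical path: N4→N6 = 8+11 = 19, so the finish is 19 weeks.
Longest path through N7: 14 weeks (earliest finish 14, latest finish 19).
Float = 19 − 14 = 5.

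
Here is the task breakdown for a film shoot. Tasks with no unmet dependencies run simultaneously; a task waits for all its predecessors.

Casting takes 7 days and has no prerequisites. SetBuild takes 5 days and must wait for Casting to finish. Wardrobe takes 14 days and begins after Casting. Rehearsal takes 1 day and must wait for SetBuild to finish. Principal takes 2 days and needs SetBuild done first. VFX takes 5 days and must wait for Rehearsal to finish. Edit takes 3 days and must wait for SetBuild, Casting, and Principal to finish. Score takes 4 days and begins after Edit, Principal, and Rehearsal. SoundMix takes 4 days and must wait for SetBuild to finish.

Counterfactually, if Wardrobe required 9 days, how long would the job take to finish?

Actual critical path: Casting→Wardrobe = 7+14 = 21 ⇒ 21 days.
Wardrobe is on the critical path; changing it to 9 makes that path 16 days.
New critical path: Casting→SetBuild→Principal→Edit→Score = 7+5+2+3+4 = 21 ⇒ 21 days.

21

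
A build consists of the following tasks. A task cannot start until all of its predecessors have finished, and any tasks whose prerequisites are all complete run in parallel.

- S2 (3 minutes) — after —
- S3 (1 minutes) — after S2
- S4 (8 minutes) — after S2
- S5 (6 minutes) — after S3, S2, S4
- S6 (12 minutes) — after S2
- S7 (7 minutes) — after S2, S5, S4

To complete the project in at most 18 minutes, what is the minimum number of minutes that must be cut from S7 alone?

Current finish: 24 minutes; target: 18.
S7 is on every critical path, so each minute cut from S7 cuts the finish by one (this holds down to a finish of 18).
Need 24 − 18 = 6 minutes off S7 → S7 becomes 1 minute, finish becomes 18.

6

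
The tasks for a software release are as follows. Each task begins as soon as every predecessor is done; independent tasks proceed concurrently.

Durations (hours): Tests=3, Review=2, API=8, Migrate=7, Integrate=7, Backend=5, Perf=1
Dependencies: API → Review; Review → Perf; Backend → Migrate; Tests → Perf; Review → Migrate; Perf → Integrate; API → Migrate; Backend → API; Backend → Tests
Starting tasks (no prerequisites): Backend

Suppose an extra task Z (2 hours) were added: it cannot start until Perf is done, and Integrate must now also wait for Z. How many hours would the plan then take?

25

Originally the plan takes 23 hours.
With Z inserted, Integrate now waits for max(Perf, Z).
New critical path: Backend→API→Review→Perf→Z→Integrate = 5+8+2+1+2+7 = 25 ⇒ 25 hours.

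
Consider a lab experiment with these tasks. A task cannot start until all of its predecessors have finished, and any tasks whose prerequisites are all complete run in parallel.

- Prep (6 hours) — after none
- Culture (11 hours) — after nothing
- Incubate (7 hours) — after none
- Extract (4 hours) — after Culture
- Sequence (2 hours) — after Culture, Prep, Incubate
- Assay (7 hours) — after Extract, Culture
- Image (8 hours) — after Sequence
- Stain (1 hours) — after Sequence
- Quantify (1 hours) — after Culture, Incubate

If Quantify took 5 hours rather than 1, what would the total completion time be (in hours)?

22

Baseline: Culture→Extract→Assay = 11+4+7 = 22 → 22 hours.
The longest path through Quantify is only 12 hours, so Quantify has float 10.
The critical path is still Culture→Extract→Assay; finish is now 22 hours.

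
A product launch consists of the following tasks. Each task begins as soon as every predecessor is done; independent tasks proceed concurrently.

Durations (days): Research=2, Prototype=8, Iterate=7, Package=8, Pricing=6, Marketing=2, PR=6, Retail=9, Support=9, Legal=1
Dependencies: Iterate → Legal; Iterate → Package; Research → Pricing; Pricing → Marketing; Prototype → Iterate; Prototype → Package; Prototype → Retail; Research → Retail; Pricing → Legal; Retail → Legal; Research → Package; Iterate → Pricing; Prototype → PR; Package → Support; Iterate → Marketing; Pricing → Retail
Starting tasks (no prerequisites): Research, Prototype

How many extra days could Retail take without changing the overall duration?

The longest chain is Prototype→Iterate→Package→Support = 8+7+8+9 = 32; overall finish 32 days.
Longest path through Retail: 31 days (earliest finish 30, latest finish 31).
Float = 32 − 31 = 1.

1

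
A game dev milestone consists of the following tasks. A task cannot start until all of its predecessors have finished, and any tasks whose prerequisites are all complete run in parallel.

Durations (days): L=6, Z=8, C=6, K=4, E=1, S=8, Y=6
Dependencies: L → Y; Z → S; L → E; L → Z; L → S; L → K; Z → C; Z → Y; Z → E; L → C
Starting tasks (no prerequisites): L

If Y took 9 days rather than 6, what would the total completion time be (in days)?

23

As given, the longest chain is L→Z→S = 6+8+8 = 22, so the finish is 22 days.
Y is off the critical path — its longest chain is 20 days, giving 2 of slack.
Now L→Z→Y = 6+8+9 = 23 is longest, so the finish becomes 23 days.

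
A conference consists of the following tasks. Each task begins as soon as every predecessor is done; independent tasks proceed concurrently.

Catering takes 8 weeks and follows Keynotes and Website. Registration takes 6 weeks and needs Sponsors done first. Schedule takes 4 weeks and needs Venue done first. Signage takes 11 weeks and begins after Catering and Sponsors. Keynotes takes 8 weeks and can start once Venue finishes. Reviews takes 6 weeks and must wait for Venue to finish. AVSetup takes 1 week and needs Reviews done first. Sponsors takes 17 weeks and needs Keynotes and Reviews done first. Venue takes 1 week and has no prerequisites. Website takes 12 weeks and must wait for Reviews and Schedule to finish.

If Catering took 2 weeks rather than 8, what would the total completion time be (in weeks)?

Baseline: Venue→Reviews→Website→Catering→Signage = 1+6+12+8+11 = 38 → 38 weeks.
Catering lies on that path, so at 2 weeks the path becomes 32 weeks.
New critical path: Venue→Keynotes→Sponsors→Signage = 1+8+17+11 = 37 ⇒ 37 weeks.

37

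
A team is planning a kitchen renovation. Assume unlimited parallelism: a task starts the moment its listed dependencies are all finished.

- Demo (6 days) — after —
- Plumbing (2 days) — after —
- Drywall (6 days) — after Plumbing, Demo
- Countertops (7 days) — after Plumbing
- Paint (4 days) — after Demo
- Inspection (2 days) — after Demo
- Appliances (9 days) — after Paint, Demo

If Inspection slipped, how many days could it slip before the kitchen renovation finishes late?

Demo→Paint→Appliances = 6+4+9 = 19 sets the makespan at 19 days.
Longest path through Inspection: 8 days (earliest finish 8, latest finish 19).
So Inspection can slip 19 − 8 = 11 days.

11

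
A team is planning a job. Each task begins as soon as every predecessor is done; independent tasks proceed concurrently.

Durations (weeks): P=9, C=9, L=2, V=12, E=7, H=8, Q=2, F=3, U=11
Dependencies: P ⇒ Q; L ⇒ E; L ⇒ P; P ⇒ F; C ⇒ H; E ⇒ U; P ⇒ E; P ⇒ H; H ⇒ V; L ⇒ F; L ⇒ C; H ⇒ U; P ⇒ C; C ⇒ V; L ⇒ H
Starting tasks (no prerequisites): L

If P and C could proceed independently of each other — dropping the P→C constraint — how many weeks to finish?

Original critical path: L→P→C→H→V = 2+9+9+8+12 = 40 ⇒ 40 weeks.
Without P→C, C's earliest start moves from 11 to 2.
The longest chain is now L→P→H→V = 2+9+8+12 = 31, so the project takes 31 weeks.

31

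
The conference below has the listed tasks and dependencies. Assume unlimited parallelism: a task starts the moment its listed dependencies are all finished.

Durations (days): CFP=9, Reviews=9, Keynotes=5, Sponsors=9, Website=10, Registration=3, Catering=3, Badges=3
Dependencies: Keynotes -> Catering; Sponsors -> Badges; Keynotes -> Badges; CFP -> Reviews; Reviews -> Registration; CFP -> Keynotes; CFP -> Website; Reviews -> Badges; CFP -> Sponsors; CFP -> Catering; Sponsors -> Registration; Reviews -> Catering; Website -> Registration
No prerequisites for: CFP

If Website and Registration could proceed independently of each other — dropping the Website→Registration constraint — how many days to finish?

With the dependency in place, CFP→Website→Registration = 9+10+3 = 22 sets the finish at 22 days.
Without Website→Registration, Registration's earliest start moves from 19 to 18.
New critical path: CFP→Reviews→Registration = 9+9+3 = 21 ⇒ 21 days.

21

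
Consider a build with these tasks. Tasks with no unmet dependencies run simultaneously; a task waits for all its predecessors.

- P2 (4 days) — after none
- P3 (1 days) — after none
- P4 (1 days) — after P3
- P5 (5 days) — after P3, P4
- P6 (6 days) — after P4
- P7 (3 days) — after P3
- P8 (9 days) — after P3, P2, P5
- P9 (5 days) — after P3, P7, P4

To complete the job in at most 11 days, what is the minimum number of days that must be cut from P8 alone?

Current finish: 16 days; target: 11.
P8 is on every critical path, so each day cut from P8 cuts the finish by one (this holds down to a finish of 9).
Need 16 − 11 = 5 days off P8 → P8 becomes 4 days, finish becomes 11.

5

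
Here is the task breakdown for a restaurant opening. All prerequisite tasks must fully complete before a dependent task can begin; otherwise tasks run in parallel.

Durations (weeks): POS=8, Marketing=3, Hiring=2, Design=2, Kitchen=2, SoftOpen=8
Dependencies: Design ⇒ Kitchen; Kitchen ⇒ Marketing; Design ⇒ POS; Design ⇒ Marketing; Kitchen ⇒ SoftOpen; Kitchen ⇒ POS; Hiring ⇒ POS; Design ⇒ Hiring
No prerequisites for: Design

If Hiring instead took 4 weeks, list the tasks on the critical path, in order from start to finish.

Baseline: Design→Hiring→POS = 2+2+8 = 12 → 12 weeks.
Hiring lies on that path, so at 4 weeks the path becomes 14 weeks.
No other chain overtakes it, so the finish is 14 weeks.

Design, Hiring, POS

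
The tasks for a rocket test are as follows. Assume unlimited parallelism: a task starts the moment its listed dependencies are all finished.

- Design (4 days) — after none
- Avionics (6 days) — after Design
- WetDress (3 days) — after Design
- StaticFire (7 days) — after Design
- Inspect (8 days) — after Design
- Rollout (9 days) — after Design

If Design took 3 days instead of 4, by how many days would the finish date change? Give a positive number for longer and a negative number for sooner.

The binding path is Design→Rollout = 4+9 = 13; finish at 13 days.
Design is on the critical path; changing it to 3 makes that path 12 days.
That remains the longest chain; total 12 days.
Change in finish: 12 − 13 = -1 days.

-1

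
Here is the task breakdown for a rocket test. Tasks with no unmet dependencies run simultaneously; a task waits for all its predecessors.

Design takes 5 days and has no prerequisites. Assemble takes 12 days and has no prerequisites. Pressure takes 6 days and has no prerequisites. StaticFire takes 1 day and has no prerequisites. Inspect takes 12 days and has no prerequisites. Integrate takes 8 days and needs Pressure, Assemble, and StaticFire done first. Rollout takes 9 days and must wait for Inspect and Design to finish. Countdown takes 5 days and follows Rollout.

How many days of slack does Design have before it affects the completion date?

7

Critical path: Inspect→Rollout→Countdown = 12+9+5 = 26, so the finish is 26 days.
The longest chain containing Design totals 19 days.
Float = 26 − 19 = 7.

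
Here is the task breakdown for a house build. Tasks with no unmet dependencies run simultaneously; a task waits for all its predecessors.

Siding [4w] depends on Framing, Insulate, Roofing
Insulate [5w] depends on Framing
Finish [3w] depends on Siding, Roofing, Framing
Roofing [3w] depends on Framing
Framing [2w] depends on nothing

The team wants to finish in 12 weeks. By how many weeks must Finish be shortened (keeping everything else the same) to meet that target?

Current finish: 14 weeks; target: 12.
Finish is on every critical path, so each week cut from Finish cuts the finish by one (this holds down to a finish of 12).
Need 14 − 12 = 2 weeks off Finish → Finish becomes 1 week, finish becomes 12.

2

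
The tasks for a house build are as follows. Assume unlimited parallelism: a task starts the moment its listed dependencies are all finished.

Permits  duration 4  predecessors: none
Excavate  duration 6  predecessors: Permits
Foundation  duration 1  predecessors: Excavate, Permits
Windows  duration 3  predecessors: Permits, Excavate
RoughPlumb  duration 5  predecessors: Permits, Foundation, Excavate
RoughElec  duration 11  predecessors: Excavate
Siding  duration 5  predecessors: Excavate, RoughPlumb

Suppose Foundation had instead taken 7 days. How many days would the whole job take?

27

Actual critical path: Permits→Excavate→Foundation→RoughPlumb→Siding = 4+6+1+5+5 = 21 ⇒ 21 days.
Since Foundation is critical, the +6 change carries straight to that chain (now 27 days).
No other chain overtakes it, so the finish is 27 days.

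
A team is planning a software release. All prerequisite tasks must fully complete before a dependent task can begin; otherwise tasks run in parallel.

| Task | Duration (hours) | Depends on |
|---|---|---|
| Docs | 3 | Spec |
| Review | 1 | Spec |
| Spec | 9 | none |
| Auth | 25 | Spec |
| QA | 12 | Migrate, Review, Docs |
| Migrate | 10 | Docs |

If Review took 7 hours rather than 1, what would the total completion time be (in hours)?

34

Actual critical path: Spec→Auth = 9+25 = 34 ⇒ 34 hours.
Review is off the critical path — its longest chain is 22 hours, giving 12 of slack.
No other chain overtakes it, so the finish is 34 hours.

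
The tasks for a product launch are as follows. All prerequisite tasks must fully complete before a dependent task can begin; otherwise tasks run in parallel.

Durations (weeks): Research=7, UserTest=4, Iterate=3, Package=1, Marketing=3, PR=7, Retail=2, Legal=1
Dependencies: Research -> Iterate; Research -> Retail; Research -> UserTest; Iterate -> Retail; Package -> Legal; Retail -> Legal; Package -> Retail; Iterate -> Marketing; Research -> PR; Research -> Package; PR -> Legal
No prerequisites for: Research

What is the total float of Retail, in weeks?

The longest chain is Research→PR→Legal = 7+7+1 = 15; overall finish 15 weeks.
Longest path through Retail: 13 weeks (earliest finish 12, latest finish 14).
So Retail can slip 14 − 12 = 2 weeks.

2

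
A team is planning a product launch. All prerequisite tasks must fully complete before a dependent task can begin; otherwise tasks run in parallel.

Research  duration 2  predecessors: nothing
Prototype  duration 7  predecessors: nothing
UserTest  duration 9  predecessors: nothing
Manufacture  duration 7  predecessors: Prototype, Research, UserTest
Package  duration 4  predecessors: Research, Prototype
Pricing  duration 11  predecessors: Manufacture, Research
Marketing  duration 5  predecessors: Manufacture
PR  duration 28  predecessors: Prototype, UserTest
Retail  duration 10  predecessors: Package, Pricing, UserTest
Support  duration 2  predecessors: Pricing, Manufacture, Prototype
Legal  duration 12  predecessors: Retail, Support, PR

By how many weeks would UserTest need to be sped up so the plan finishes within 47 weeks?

Current finish: 49 weeks; target: 47.
UserTest is on every critical path, so each week cut from UserTest cuts the finish by one (this holds down to a finish of 47).
Need 49 − 47 = 2 weeks off UserTest → UserTest becomes 7 weeks, finish becomes 47.

2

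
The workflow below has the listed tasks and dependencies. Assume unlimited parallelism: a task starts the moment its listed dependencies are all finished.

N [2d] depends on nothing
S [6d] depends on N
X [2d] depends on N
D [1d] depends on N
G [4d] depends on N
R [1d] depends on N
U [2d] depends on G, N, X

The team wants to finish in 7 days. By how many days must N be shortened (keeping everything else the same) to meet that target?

1

Current finish: 8 days; target: 7.
N is on every critical path, so each day cut from N cuts the finish by one (this holds down to a finish of 7).
Need 8 − 7 = 1 day off N → N becomes 1 day, finish becomes 7.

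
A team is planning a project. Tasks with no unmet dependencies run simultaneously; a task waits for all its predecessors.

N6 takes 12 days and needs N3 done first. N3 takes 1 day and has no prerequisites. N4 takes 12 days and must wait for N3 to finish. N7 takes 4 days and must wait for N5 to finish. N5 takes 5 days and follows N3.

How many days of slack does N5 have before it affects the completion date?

N3→N4 = 1+12 = 13 sets the makespan at 13 days.
N5 finishes as early as 6 and must finish by 9.
Slack of N5 = 4 − 1 = 3 days.

3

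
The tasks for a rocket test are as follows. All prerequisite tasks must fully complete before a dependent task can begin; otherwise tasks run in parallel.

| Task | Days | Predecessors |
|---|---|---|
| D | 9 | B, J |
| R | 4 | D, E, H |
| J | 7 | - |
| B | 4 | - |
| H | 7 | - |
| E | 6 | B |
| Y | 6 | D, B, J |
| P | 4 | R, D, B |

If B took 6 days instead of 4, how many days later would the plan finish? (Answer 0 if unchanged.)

0

Critical path before the change: J→D→R→P = 7+9+4+4 = 24 giving 24 days.
B has 3 days of float (longest path through it is 21).
The critical path is still J→D→R→P; finish is now 24 days.
Change in finish: 24 − 24 = +0 days.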